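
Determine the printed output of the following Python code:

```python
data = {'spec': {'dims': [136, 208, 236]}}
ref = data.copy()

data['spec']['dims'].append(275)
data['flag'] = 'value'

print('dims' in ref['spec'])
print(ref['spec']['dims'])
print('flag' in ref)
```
True
[136, 208, 236, 275]
False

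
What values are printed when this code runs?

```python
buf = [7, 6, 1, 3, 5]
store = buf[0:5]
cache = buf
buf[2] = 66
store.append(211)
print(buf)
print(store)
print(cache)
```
[7, 6, 66, 3, 5]
[7, 6, 1, 3, 5, 211]
[7, 6, 66, 3, 5]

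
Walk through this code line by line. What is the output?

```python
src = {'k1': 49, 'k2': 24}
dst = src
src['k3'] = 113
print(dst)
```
{'k1': 49, 'k2': 24, 'k3': 113}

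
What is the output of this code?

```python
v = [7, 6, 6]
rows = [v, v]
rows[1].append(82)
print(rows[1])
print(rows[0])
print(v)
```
[7, 6, 6, 82]
[7, 6, 6, 82]
[7, 6, 6, 82]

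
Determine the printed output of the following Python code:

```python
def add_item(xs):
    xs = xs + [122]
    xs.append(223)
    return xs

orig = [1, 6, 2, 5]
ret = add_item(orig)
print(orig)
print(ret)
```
[1, 6, 2, 5]
[1, 6, 2, 5, 122, 223]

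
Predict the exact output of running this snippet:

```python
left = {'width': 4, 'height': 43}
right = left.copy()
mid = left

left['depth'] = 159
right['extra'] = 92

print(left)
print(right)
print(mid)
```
{'width': 4, 'height': 43, 'depth': 159}
{'width': 4, 'height': 43, 'extra': 92}
{'width': 4, 'height': 43, 'depth': 159}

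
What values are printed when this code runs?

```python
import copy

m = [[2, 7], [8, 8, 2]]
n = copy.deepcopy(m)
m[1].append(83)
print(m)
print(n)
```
[[2, 7], [8, 8, 2, 83]]
[[2, 7], [8, 8, 2]]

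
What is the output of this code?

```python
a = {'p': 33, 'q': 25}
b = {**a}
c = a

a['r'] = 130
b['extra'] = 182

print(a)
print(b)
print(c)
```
{'p': 33, 'q': 25, 'r': 130}
{'p': 33, 'q': 25, 'extra': 182}
{'p': 33, 'q': 25, 'r': 130}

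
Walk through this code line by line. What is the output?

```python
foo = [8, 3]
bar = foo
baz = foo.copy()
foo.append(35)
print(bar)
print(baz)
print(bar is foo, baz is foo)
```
[8, 3, 35]
[8, 3]
True False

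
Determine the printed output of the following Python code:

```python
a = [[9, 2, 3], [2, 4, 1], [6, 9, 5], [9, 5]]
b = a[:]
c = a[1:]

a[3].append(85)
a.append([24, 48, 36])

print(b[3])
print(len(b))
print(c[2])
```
[9, 5, 85]
4
[9, 5, 85]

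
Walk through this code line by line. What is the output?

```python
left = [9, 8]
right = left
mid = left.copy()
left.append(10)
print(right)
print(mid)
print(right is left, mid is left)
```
[9, 8, 10]
[9, 8]
True False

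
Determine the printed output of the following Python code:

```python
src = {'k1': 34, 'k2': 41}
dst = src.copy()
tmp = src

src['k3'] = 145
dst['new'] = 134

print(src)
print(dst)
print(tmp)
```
{'k1': 34, 'k2': 41, 'k3': 145}
{'k1': 34, 'k2': 41, 'new': 134}
{'k1': 34, 'k2': 41, 'k3': 145}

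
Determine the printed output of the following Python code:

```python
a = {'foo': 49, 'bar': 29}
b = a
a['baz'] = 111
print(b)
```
{'foo': 49, 'bar': 29, 'baz': 111}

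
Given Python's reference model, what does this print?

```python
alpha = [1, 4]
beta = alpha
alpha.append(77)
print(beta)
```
[1, 4, 77]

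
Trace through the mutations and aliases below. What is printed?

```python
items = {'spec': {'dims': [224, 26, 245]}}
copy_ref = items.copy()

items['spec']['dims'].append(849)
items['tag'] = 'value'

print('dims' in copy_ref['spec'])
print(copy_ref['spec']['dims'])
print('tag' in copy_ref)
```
True
[224, 26, 245, 849]
False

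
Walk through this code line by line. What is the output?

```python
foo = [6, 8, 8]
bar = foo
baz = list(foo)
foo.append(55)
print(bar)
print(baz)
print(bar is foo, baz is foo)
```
[6, 8, 8, 55]
[6, 8, 8]
True False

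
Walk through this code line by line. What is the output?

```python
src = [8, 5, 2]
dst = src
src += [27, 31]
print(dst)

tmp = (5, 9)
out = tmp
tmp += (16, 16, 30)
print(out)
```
[8, 5, 2, 27, 31]
(5, 9)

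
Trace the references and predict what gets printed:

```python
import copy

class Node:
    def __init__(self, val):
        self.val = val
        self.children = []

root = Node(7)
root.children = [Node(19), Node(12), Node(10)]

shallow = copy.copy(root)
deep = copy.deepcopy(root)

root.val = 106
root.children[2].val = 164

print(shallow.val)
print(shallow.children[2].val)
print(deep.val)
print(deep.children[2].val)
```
7
164
7
10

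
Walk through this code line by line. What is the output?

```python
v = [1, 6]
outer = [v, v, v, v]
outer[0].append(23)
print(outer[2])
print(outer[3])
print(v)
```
[1, 6, 23]
[1, 6, 23]
[1, 6, 23]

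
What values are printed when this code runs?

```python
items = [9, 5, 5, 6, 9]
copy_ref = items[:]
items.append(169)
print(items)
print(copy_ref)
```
[9, 5, 5, 6, 9, 169]
[9, 5, 5, 6, 9]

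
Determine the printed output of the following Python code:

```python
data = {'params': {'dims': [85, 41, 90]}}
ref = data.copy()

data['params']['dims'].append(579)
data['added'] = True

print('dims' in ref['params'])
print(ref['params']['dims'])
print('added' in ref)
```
True
[85, 41, 90, 579]
False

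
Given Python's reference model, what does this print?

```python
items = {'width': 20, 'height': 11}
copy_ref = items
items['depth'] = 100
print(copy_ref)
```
{'width': 20, 'height': 11, 'depth': 100}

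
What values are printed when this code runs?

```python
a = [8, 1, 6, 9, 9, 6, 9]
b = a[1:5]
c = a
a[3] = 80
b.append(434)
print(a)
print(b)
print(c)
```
[8, 1, 6, 80, 9, 6, 9]
[1, 6, 9, 9, 434]
[8, 1, 6, 80, 9, 6, 9]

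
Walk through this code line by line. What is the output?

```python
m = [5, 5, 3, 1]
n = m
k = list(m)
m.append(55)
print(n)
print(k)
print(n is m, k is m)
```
[5, 5, 3, 1, 55]
[5, 5, 3, 1]
True False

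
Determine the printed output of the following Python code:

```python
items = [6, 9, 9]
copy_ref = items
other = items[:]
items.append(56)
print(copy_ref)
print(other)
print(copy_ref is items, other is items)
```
[6, 9, 9, 56]
[6, 9, 9]
True False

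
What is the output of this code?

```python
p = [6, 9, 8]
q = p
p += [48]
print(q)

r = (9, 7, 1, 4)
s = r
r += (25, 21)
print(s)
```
[6, 9, 8, 48]
(9, 7, 1, 4)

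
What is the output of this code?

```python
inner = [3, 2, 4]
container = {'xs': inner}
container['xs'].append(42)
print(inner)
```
[3, 2, 4, 42]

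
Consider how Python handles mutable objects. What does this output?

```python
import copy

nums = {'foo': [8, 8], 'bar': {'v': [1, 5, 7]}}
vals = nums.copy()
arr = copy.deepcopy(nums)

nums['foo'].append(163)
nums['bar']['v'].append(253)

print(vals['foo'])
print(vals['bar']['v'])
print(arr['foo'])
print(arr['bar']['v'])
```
[8, 8, 163]
[1, 5, 7, 253]
[8, 8]
[1, 5, 7]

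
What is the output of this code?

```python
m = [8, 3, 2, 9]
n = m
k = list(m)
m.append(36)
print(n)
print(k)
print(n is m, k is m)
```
[8, 3, 2, 9, 36]
[8, 3, 2, 9]
True False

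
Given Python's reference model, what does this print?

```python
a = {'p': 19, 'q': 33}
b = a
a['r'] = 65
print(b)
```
{'p': 19, 'q': 33, 'r': 65}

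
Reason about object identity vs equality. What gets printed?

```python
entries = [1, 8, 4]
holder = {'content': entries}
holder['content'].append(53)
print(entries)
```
[1, 8, 4, 53]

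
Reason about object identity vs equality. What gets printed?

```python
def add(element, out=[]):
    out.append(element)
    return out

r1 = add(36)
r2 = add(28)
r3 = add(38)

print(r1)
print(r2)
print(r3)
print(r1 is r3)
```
[36, 28, 38]
[36, 28, 38]
[36, 28, 38]
True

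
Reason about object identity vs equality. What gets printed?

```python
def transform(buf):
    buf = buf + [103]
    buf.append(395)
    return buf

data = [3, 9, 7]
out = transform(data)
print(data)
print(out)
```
[3, 9, 7]
[3, 9, 7, 103, 395]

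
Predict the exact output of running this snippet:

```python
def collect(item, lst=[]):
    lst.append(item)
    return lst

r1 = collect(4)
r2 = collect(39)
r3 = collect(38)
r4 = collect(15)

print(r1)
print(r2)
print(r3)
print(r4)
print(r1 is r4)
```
[4, 39, 38, 15]
[4, 39, 38, 15]
[4, 39, 38, 15]
[4, 39, 38, 15]
True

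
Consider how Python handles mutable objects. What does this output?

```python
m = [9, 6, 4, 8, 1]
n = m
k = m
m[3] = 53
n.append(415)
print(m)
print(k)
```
[9, 6, 4, 53, 1, 415]
[9, 6, 4, 53, 1, 415]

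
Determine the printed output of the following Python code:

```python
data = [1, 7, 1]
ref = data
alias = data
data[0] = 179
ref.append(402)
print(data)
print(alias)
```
[179, 7, 1, 402]
[179, 7, 1, 402]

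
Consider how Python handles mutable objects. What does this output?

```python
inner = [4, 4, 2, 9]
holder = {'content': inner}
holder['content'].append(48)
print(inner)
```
[4, 4, 2, 9, 48]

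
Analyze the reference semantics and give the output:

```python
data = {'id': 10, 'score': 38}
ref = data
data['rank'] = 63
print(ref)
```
{'id': 10, 'score': 38, 'rank': 63}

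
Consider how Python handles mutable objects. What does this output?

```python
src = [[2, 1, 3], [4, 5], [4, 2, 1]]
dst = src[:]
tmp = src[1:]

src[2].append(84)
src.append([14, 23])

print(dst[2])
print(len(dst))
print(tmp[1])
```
[4, 2, 1, 84]
3
[4, 2, 1, 84]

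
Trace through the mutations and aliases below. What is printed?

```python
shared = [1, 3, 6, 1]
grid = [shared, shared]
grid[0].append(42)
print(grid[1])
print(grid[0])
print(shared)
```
[1, 3, 6, 1, 42]
[1, 3, 6, 1, 42]
[1, 3, 6, 1, 42]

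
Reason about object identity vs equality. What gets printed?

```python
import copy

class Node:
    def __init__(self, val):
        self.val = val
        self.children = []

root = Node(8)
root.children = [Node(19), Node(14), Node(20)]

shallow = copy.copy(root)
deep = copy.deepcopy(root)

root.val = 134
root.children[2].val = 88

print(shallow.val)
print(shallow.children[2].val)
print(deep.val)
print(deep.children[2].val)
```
8
88
8
20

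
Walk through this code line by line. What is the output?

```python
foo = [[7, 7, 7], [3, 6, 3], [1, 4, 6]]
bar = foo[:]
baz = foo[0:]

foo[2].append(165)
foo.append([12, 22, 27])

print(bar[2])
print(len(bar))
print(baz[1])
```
[1, 4, 6, 165]
3
[3, 6, 3]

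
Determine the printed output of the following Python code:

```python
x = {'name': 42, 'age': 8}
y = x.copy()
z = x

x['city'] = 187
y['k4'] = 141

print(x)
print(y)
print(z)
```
{'name': 42, 'age': 8, 'city': 187}
{'name': 42, 'age': 8, 'k4': 141}
{'name': 42, 'age': 8, 'city': 187}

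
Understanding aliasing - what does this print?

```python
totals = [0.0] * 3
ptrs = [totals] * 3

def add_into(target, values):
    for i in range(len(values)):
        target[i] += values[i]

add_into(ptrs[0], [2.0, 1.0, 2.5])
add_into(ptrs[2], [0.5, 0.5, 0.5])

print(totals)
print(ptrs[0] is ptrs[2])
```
[2.5, 1.5, 3.0]
True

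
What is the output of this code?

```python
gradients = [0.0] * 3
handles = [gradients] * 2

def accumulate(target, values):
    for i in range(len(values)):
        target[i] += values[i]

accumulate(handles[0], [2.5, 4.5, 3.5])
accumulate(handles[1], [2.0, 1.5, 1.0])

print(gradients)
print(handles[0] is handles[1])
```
[4.5, 6.0, 4.5]
True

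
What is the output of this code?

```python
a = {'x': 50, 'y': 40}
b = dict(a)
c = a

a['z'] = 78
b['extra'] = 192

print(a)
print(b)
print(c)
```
{'x': 50, 'y': 40, 'z': 78}
{'x': 50, 'y': 40, 'extra': 192}
{'x': 50, 'y': 40, 'z': 78}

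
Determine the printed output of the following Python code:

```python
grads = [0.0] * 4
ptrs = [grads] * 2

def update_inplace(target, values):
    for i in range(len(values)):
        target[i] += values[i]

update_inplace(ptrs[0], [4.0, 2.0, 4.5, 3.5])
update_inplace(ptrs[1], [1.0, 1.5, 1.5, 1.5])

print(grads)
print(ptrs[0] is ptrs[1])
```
[5.0, 3.5, 6.0, 5.0]
True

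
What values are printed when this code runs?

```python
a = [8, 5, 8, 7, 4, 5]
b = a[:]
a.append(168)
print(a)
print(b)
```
[8, 5, 8, 7, 4, 5, 168]
[8, 5, 8, 7, 4, 5]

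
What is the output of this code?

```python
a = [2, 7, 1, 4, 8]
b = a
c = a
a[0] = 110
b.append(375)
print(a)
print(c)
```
[110, 7, 1, 4, 8, 375]
[110, 7, 1, 4, 8, 375]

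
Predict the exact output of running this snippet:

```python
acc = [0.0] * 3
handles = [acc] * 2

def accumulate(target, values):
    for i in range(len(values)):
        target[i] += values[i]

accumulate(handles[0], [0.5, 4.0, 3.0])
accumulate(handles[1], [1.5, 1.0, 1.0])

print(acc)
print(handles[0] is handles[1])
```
[2.0, 5.0, 4.0]
True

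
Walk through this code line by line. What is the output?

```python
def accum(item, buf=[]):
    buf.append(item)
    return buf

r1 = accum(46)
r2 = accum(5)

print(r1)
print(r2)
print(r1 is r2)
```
[46, 5]
[46, 5]
True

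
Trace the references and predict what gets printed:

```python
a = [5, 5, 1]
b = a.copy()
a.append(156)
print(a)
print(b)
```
[5, 5, 1, 156]
[5, 5, 1]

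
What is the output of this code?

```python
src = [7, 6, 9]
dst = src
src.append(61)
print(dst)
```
[7, 6, 9, 61]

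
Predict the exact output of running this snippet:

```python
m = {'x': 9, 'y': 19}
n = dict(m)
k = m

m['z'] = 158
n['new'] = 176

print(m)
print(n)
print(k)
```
{'x': 9, 'y': 19, 'z': 158}
{'x': 9, 'y': 19, 'new': 176}
{'x': 9, 'y': 19, 'z': 158}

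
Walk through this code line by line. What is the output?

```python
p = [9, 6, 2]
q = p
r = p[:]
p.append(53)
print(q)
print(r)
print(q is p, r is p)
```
[9, 6, 2, 53]
[9, 6, 2]
True False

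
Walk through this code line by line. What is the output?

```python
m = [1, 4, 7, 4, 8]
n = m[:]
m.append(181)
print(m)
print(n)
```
[1, 4, 7, 4, 8, 181]
[1, 4, 7, 4, 8]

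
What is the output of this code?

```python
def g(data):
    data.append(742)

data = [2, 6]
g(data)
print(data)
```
[2, 6, 742]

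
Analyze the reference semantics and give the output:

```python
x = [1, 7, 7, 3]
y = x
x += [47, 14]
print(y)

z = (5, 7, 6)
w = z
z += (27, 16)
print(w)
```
[1, 7, 7, 3, 47, 14]
(5, 7, 6)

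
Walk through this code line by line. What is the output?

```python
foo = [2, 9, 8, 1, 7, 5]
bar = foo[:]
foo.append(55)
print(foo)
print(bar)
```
[2, 9, 8, 1, 7, 5, 55]
[2, 9, 8, 1, 7, 5]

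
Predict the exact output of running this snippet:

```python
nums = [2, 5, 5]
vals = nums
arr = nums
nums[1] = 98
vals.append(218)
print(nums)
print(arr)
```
[2, 98, 5, 218]
[2, 98, 5, 218]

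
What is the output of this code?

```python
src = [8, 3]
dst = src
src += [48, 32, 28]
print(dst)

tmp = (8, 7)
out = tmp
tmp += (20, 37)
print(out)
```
[8, 3, 48, 32, 28]
(8, 7)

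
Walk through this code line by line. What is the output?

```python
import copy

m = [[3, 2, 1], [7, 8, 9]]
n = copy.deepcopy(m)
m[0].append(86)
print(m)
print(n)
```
[[3, 2, 1, 86], [7, 8, 9]]
[[3, 2, 1], [7, 8, 9]]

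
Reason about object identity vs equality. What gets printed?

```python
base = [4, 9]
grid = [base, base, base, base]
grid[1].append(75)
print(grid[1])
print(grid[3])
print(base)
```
[4, 9, 75]
[4, 9, 75]
[4, 9, 75]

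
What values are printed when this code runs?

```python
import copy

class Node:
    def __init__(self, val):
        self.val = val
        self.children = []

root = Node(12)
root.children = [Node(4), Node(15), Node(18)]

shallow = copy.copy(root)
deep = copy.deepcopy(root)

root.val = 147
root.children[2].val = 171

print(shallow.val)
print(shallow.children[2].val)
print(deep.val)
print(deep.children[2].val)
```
12
171
12
18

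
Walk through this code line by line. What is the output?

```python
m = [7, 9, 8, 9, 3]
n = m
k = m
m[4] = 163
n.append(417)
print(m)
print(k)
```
[7, 9, 8, 9, 163, 417]
[7, 9, 8, 9, 163, 417]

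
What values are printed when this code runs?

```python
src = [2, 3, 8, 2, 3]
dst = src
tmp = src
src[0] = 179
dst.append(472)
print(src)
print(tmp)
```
[179, 3, 8, 2, 3, 472]
[179, 3, 8, 2, 3, 472]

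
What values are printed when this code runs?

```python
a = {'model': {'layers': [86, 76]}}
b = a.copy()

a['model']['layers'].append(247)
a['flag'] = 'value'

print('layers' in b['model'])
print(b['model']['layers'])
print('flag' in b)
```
True
[86, 76, 247]
False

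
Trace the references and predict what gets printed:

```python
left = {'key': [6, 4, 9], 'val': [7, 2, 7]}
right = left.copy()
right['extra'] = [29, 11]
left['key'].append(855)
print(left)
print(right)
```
{'key': [6, 4, 9, 855], 'val': [7, 2, 7]}
{'key': [6, 4, 9, 855], 'val': [7, 2, 7], 'extra': [29, 11]}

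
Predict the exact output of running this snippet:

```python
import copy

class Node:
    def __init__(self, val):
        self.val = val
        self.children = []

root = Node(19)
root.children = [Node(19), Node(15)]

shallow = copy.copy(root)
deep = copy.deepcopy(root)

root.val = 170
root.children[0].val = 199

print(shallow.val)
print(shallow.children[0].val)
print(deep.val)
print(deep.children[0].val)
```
19
199
19
19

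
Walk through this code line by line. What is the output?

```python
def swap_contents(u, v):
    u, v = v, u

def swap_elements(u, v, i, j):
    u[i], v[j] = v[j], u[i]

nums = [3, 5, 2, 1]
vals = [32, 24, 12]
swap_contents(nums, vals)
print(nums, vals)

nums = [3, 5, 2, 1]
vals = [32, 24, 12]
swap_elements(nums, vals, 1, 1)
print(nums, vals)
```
[3, 5, 2, 1] [32, 24, 12]
[3, 24, 2, 1] [32, 5, 12]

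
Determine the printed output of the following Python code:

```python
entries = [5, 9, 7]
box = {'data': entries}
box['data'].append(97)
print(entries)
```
[5, 9, 7, 97]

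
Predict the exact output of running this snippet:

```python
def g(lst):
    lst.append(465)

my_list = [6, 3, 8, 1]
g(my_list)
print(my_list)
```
[6, 3, 8, 1, 465]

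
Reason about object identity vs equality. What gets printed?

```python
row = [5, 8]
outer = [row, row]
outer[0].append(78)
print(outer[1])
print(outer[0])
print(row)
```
[5, 8, 78]
[5, 8, 78]
[5, 8, 78]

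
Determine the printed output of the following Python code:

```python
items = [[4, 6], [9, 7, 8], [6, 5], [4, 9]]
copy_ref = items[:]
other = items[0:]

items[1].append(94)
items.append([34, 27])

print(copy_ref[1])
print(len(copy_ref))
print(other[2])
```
[9, 7, 8, 94]
4
[6, 5]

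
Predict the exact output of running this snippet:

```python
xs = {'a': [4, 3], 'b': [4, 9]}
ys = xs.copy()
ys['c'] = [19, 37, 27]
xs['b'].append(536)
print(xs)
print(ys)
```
{'a': [4, 3], 'b': [4, 9, 536]}
{'a': [4, 3], 'b': [4, 9, 536], 'c': [19, 37, 27]}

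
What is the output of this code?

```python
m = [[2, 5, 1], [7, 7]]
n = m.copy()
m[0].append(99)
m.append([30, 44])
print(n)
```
[[2, 5, 1, 99], [7, 7]]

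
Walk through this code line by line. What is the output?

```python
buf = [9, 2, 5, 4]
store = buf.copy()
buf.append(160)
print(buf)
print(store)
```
[9, 2, 5, 4, 160]
[9, 2, 5, 4]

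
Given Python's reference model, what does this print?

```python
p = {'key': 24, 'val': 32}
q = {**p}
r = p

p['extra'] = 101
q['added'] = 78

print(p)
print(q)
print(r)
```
{'key': 24, 'val': 32, 'extra': 101}
{'key': 24, 'val': 32, 'added': 78}
{'key': 24, 'val': 32, 'extra': 101}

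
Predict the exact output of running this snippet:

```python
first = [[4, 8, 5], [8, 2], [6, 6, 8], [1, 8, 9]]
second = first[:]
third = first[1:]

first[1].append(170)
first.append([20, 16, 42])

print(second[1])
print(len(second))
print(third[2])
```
[8, 2, 170]
4
[1, 8, 9]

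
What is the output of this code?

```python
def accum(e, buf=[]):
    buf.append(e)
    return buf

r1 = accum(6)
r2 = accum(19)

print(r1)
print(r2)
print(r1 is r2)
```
[6, 19]
[6, 19]
True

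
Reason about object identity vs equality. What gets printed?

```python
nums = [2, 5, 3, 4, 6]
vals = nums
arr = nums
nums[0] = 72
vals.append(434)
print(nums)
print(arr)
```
[72, 5, 3, 4, 6, 434]
[72, 5, 3, 4, 6, 434]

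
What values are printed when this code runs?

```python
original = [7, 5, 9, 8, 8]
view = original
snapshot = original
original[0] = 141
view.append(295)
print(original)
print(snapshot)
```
[141, 5, 9, 8, 8, 295]
[141, 5, 9, 8, 8, 295]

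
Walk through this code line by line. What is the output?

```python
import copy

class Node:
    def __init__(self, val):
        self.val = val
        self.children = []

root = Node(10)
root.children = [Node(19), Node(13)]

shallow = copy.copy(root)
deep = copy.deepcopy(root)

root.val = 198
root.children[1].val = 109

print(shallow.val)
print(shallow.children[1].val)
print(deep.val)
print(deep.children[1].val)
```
10
109
10
13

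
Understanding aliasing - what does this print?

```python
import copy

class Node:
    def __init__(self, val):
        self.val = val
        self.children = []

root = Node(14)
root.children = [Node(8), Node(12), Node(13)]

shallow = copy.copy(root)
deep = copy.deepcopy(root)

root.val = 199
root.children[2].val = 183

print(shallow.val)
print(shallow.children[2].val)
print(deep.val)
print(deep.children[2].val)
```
14
183
14
13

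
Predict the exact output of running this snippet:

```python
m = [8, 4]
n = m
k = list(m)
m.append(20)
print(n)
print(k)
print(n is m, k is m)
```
[8, 4, 20]
[8, 4]
True False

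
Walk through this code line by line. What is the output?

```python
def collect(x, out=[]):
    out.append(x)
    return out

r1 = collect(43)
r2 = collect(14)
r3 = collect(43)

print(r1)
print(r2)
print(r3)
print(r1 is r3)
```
[43, 14, 43]
[43, 14, 43]
[43, 14, 43]
True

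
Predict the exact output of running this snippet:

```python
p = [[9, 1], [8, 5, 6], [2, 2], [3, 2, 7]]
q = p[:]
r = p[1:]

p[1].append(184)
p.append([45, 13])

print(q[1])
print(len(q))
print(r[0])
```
[8, 5, 6, 184]
4
[8, 5, 6, 184]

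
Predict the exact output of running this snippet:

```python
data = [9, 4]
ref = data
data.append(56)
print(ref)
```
[9, 4, 56]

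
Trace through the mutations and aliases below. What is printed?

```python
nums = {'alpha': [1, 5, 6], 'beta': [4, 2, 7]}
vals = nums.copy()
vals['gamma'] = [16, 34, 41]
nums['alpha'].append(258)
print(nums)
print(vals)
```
{'alpha': [1, 5, 6, 258], 'beta': [4, 2, 7]}
{'alpha': [1, 5, 6, 258], 'beta': [4, 2, 7], 'gamma': [16, 34, 41]}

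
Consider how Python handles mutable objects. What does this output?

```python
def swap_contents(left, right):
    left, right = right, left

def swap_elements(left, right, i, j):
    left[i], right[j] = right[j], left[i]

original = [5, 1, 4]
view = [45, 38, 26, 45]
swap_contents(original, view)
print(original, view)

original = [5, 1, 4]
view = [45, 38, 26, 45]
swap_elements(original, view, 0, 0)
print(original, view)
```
[5, 1, 4] [45, 38, 26, 45]
[45, 1, 4] [5, 38, 26, 45]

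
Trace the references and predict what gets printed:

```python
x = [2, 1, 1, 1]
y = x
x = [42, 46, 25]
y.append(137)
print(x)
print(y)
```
[42, 46, 25]
[2, 1, 1, 1, 137]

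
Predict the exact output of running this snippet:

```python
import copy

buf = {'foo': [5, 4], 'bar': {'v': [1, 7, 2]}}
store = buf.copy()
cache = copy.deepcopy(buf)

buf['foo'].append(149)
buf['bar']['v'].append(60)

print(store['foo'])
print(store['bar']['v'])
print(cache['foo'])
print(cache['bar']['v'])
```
[5, 4, 149]
[1, 7, 2, 60]
[5, 4]
[1, 7, 2]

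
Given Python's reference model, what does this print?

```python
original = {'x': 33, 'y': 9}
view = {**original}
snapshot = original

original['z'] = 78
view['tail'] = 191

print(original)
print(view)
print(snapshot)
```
{'x': 33, 'y': 9, 'z': 78}
{'x': 33, 'y': 9, 'tail': 191}
{'x': 33, 'y': 9, 'z': 78}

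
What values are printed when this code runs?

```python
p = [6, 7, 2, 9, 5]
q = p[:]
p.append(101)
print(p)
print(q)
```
[6, 7, 2, 9, 5, 101]
[6, 7, 2, 9, 5]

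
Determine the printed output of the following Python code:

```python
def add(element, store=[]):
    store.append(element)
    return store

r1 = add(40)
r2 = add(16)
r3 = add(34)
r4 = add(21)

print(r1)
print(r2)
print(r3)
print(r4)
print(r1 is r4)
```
[40, 16, 34, 21]
[40, 16, 34, 21]
[40, 16, 34, 21]
[40, 16, 34, 21]
True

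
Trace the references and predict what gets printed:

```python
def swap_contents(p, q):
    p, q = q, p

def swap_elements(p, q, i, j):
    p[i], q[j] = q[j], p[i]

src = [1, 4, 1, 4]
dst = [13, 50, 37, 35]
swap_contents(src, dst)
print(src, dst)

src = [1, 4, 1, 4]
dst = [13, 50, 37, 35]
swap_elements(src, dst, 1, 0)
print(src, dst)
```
[1, 4, 1, 4] [13, 50, 37, 35]
[1, 13, 1, 4] [4, 50, 37, 35]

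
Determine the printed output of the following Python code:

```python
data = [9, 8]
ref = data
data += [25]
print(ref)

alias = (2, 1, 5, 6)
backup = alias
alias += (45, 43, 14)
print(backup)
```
[9, 8, 25]
(2, 1, 5, 6)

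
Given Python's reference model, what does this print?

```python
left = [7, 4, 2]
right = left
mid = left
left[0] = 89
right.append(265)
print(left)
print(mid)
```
[89, 4, 2, 265]
[89, 4, 2, 265]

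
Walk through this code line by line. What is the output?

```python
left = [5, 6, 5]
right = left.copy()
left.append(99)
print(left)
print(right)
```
[5, 6, 5, 99]
[5, 6, 5]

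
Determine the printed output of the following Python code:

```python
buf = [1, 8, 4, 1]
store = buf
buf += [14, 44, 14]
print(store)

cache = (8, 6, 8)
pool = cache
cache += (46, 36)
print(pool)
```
[1, 8, 4, 1, 14, 44, 14]
(8, 6, 8)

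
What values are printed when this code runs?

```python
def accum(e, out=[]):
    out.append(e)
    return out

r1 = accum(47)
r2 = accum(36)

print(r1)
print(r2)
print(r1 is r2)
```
[47, 36]
[47, 36]
True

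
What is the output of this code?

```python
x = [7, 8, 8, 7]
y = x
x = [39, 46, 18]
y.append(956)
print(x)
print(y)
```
[39, 46, 18]
[7, 8, 8, 7, 956]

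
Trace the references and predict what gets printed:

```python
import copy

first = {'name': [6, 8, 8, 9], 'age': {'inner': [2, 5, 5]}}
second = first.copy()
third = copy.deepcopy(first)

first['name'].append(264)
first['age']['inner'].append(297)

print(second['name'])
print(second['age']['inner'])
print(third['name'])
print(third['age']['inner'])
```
[6, 8, 8, 9, 264]
[2, 5, 5, 297]
[6, 8, 8, 9]
[2, 5, 5]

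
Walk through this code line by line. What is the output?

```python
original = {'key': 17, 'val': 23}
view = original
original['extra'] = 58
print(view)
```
{'key': 17, 'val': 23, 'extra': 58}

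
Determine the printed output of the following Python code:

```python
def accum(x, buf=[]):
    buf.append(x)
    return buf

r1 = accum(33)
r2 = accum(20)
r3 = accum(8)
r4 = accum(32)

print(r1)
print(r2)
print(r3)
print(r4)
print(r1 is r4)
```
[33, 20, 8, 32]
[33, 20, 8, 32]
[33, 20, 8, 32]
[33, 20, 8, 32]
True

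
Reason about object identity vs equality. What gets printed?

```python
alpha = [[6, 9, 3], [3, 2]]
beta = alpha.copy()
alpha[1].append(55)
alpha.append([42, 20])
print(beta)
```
[[6, 9, 3], [3, 2, 55]]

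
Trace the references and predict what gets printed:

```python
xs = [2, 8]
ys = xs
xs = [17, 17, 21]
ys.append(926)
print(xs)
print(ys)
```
[17, 17, 21]
[2, 8, 926]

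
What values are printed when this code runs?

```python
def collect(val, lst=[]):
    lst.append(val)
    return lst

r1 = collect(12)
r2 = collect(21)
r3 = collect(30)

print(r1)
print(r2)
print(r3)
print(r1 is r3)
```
[12, 21, 30]
[12, 21, 30]
[12, 21, 30]
True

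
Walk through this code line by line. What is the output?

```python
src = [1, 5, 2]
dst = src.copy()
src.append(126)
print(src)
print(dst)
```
[1, 5, 2, 126]
[1, 5, 2]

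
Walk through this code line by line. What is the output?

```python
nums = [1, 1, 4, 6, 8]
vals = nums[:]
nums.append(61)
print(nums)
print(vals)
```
[1, 1, 4, 6, 8, 61]
[1, 1, 4, 6, 8]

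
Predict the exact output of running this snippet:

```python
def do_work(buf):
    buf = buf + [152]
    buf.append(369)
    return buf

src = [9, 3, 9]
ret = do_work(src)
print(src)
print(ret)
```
[9, 3, 9]
[9, 3, 9, 152, 369]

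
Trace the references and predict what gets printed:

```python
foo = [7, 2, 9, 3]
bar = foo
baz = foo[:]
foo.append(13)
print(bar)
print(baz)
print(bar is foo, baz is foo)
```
[7, 2, 9, 3, 13]
[7, 2, 9, 3]
True False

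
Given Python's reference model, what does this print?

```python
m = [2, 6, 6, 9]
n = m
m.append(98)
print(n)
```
[2, 6, 6, 9, 98]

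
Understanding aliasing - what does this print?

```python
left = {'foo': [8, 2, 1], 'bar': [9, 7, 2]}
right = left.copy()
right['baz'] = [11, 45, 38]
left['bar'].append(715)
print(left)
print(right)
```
{'foo': [8, 2, 1], 'bar': [9, 7, 2, 715]}
{'foo': [8, 2, 1], 'bar': [9, 7, 2, 715], 'baz': [11, 45, 38]}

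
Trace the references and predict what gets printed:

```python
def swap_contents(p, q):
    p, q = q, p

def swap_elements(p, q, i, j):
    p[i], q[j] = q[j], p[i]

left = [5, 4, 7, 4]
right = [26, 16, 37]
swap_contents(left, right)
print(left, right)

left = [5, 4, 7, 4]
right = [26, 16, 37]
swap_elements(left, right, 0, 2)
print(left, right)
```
[5, 4, 7, 4] [26, 16, 37]
[37, 4, 7, 4] [26, 16, 5]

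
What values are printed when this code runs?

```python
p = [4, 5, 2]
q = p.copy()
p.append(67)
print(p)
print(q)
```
[4, 5, 2, 67]
[4, 5, 2]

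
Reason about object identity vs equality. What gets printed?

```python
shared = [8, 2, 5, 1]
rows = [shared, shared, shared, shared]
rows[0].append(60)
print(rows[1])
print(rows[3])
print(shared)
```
[8, 2, 5, 1, 60]
[8, 2, 5, 1, 60]
[8, 2, 5, 1, 60]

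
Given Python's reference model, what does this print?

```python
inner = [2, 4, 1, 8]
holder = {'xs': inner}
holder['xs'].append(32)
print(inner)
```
[2, 4, 1, 8, 32]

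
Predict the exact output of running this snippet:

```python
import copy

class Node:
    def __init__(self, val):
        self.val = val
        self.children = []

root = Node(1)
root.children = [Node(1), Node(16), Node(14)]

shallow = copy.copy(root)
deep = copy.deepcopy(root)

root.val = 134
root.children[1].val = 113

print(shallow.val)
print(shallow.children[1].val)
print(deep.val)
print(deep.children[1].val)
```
1
113
1
16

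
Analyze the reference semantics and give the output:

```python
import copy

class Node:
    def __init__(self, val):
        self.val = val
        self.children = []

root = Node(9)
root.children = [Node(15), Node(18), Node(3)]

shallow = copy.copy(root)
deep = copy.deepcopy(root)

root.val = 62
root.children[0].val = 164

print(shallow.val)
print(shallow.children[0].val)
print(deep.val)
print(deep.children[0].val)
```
9
164
9
15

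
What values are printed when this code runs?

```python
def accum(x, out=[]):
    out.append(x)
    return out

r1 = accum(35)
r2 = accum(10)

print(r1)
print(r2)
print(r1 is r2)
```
[35, 10]
[35, 10]
True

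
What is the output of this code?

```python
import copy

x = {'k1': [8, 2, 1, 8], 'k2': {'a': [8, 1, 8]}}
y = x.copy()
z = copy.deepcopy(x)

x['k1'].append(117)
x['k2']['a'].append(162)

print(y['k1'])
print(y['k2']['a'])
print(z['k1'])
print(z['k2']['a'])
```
[8, 2, 1, 8, 117]
[8, 1, 8, 162]
[8, 2, 1, 8]
[8, 1, 8]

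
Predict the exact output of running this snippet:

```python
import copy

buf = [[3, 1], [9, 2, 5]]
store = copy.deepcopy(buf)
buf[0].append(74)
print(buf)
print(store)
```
[[3, 1, 74], [9, 2, 5]]
[[3, 1], [9, 2, 5]]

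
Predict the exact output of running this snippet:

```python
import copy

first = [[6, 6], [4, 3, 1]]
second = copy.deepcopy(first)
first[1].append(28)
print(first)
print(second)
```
[[6, 6], [4, 3, 1, 28]]
[[6, 6], [4, 3, 1]]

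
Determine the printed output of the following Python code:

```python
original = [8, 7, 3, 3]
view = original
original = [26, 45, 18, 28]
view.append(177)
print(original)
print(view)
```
[26, 45, 18, 28]
[8, 7, 3, 3, 177]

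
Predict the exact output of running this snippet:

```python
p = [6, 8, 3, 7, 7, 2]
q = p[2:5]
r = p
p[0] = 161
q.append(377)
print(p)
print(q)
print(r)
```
[161, 8, 3, 7, 7, 2]
[3, 7, 7, 377]
[161, 8, 3, 7, 7, 2]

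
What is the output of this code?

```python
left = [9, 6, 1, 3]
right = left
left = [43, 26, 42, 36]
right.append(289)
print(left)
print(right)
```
[43, 26, 42, 36]
[9, 6, 1, 3, 289]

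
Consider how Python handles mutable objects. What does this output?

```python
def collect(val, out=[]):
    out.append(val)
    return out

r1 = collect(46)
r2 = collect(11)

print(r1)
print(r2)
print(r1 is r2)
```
[46, 11]
[46, 11]
True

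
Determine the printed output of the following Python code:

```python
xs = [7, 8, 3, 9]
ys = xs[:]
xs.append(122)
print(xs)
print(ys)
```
[7, 8, 3, 9, 122]
[7, 8, 3, 9]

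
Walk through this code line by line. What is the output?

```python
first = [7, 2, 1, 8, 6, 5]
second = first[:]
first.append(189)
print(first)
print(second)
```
[7, 2, 1, 8, 6, 5, 189]
[7, 2, 1, 8, 6, 5]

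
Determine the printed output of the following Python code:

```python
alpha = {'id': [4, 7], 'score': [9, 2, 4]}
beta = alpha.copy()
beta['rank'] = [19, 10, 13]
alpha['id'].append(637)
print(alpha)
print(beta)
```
{'id': [4, 7, 637], 'score': [9, 2, 4]}
{'id': [4, 7, 637], 'score': [9, 2, 4], 'rank': [19, 10, 13]}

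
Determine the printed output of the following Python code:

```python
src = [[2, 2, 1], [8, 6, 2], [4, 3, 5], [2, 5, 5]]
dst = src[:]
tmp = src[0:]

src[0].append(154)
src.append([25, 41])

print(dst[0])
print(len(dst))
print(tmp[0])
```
[2, 2, 1, 154]
4
[2, 2, 1, 154]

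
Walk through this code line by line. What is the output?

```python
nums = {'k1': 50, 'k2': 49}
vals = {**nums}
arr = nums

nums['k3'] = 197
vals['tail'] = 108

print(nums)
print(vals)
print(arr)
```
{'k1': 50, 'k2': 49, 'k3': 197}
{'k1': 50, 'k2': 49, 'tail': 108}
{'k1': 50, 'k2': 49, 'k3': 197}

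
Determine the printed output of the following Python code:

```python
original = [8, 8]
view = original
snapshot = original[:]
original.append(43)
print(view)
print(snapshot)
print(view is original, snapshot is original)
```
[8, 8, 43]
[8, 8]
True False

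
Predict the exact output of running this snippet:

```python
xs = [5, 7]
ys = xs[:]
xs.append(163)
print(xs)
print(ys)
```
[5, 7, 163]
[5, 7]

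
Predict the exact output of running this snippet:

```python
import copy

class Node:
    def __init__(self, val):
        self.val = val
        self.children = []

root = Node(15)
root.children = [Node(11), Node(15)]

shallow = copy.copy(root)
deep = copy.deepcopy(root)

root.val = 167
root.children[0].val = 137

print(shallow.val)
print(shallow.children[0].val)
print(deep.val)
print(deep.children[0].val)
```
15
137
15
11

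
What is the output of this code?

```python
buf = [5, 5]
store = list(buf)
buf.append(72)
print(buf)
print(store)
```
[5, 5, 72]
[5, 5]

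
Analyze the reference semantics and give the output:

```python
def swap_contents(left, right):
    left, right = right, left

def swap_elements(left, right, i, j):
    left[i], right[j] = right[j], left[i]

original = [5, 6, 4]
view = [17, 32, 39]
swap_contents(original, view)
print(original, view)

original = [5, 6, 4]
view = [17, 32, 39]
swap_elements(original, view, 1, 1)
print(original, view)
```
[5, 6, 4] [17, 32, 39]
[5, 32, 4] [17, 6, 39]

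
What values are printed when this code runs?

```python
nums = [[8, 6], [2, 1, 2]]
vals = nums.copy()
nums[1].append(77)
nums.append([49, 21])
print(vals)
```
[[8, 6], [2, 1, 2, 77]]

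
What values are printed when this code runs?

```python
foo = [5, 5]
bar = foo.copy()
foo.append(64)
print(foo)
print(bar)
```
[5, 5, 64]
[5, 5]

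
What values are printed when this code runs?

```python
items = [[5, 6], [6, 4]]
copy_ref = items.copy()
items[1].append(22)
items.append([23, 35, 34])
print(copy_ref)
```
[[5, 6], [6, 4, 22]]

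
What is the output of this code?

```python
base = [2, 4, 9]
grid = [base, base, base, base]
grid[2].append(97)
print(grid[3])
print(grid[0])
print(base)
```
[2, 4, 9, 97]
[2, 4, 9, 97]
[2, 4, 9, 97]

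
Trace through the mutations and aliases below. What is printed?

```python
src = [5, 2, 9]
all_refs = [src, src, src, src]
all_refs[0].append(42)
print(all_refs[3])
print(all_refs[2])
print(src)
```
[5, 2, 9, 42]
[5, 2, 9, 42]
[5, 2, 9, 42]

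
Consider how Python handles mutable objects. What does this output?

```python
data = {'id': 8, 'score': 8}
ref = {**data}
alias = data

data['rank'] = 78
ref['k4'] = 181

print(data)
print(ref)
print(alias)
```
{'id': 8, 'score': 8, 'rank': 78}
{'id': 8, 'score': 8, 'k4': 181}
{'id': 8, 'score': 8, 'rank': 78}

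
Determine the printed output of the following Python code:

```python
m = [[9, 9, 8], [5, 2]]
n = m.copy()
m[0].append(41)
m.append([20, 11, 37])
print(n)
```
[[9, 9, 8, 41], [5, 2]]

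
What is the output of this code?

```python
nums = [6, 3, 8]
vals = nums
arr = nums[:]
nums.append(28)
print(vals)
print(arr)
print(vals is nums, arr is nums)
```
[6, 3, 8, 28]
[6, 3, 8]
True False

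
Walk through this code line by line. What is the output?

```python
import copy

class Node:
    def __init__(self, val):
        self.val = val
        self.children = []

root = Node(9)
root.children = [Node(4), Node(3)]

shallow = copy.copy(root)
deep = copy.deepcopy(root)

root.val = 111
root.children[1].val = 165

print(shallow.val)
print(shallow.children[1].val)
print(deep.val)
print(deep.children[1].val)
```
9
165
9
3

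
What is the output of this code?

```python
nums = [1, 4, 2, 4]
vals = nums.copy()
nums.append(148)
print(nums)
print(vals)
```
[1, 4, 2, 4, 148]
[1, 4, 2, 4]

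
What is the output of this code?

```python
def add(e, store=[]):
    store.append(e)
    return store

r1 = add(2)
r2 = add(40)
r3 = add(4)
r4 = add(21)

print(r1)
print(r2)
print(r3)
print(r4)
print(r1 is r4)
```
[2, 40, 4, 21]
[2, 40, 4, 21]
[2, 40, 4, 21]
[2, 40, 4, 21]
True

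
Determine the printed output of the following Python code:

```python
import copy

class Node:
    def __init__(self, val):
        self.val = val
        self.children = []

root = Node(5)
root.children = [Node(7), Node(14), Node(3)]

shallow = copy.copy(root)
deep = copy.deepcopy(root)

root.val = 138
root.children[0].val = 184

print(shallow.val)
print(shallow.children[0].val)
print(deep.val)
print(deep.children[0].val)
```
5
184
5
7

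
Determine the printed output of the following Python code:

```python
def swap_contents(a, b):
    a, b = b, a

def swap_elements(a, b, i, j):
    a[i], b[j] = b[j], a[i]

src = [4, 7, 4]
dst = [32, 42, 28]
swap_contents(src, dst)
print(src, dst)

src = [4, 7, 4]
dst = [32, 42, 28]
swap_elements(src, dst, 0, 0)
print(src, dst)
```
[4, 7, 4] [32, 42, 28]
[32, 7, 4] [4, 42, 28]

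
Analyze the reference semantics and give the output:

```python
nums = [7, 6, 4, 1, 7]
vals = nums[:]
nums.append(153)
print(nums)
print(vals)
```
[7, 6, 4, 1, 7, 153]
[7, 6, 4, 1, 7]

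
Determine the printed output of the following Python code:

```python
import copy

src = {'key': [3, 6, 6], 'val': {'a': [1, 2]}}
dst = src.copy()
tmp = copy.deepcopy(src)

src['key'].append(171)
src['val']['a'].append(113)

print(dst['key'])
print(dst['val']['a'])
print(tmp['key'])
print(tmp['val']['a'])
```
[3, 6, 6, 171]
[1, 2, 113]
[3, 6, 6]
[1, 2]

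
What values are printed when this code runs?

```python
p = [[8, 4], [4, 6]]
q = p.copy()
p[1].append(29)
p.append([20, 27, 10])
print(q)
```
[[8, 4], [4, 6, 29]]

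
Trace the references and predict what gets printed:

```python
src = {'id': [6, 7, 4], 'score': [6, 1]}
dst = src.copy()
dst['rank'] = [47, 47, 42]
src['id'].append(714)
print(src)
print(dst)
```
{'id': [6, 7, 4, 714], 'score': [6, 1]}
{'id': [6, 7, 4, 714], 'score': [6, 1], 'rank': [47, 47, 42]}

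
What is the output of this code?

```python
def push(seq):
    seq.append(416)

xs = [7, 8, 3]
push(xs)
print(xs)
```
[7, 8, 3, 416]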